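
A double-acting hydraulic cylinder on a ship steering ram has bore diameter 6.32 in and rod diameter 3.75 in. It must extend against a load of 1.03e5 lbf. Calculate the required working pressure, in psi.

P ≈ 3280 psi

Cap-side area A_cap = π/4 × (6.32 in)² = 31.37 in^2
P = F / A = 1.03e5 lbf / A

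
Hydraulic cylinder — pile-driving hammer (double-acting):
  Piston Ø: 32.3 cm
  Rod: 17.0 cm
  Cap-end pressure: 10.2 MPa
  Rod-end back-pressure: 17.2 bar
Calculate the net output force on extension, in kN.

Cap-side area A_cap = π/4 × (32.3 cm)² = 819.4 cm^2
Rod-side annular area A_ann = π/4 × (32.3² − 17.0²) = 592.4 cm^2
Net thrust = P_cap·A_cap − P_rod·A_ann = 835.8 kN − 101.9 kN

F ≈ 734 kN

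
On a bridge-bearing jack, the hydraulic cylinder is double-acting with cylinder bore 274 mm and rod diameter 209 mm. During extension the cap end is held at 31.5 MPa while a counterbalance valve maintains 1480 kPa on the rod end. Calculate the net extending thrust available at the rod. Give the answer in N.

Cap-side area A_cap = π/4 × (274 mm)² = 58960 mm^2
Rod-side annular area A_ann = π/4 × (274² − 209²) = 24660 mm^2
Net thrust = P_cap·A_cap − P_rod·A_ann = 1.857e6 N − 36490 N

F ≈ 1.82e6 N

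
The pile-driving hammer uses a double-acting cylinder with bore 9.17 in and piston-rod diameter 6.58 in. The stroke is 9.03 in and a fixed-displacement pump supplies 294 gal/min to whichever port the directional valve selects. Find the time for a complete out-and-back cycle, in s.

t ≈ 0.782 s

Cap-side area A_cap = π/4 × (9.17 in)² = 66.04 in^2
Rod-side annular area A_ann = π/4 × (9.17² − 6.58²) = 32.04 in^2
t_ext = A_cap·L/Q = 0.5269 s
t_ret = A_ann·L/Q = 0.2556 s
t_cycle = t_ext + t_ret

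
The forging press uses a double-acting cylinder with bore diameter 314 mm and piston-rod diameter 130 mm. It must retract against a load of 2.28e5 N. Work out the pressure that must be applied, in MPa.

P ≈ 3.55 MPa

Rod-side annular area A_ann = π/4 × (314² − 130²) = 64160 mm^2
Retraction: pressure acts on the annular area.
P = F / A = 2.28e5 N / A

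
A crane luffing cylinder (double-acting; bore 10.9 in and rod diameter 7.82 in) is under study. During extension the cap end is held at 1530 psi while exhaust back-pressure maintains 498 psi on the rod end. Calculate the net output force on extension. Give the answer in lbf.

F ≈ 1.20e5 lbf

Cap-side area A_cap = π/4 × (10.9 in)² = 93.31 in^2
Rod-side annular area A_ann = π/4 × (10.9² − 7.82²) = 45.28 in^2
Net thrust = P_cap·A_cap − P_rod·A_ann = 1.428e5 lbf − 22550 lbf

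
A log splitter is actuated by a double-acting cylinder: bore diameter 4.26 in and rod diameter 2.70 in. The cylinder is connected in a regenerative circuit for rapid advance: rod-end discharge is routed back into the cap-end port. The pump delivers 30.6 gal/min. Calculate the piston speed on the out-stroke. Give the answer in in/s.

In regeneration the rod-end outflow joins the pump flow into the cap end, so the net volume the pump must supply per unit advance equals the rod cross-section area.
Rod cross-section A_rod = π/4 × (2.70 in)² = 5.726 in^2
v = Q_pump / A_rod

v ≈ 20.6 in/s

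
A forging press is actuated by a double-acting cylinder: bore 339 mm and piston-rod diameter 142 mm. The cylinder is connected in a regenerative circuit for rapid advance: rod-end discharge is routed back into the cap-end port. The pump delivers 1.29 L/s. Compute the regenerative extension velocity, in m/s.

In regeneration the rod-end outflow joins the pump flow into the cap end, so the net volume the pump must supply per unit advance equals the rod cross-section area.
Rod cross-section A_rod = π/4 × (142 mm)² = 15840 mm^2
v = Q_pump / A_rod

v ≈ 0.0815 m/s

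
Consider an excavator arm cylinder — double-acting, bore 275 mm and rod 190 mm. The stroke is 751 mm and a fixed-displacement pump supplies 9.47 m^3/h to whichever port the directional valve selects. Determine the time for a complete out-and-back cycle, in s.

t ≈ 25.8 s

Cap-side area A_cap = π/4 × (275 mm)² = 59400 mm^2
Rod-side annular area A_ann = π/4 × (275² − 190²) = 31040 mm^2
t_ext = A_cap·L/Q = 16.96 s
t_ret = A_ann·L/Q = 8.862 s
t_cycle = t_ext + t_ret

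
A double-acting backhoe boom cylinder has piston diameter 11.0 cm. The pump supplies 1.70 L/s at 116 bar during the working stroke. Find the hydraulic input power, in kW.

Hydraulic power = P × Q

W ≈ 19.7 kW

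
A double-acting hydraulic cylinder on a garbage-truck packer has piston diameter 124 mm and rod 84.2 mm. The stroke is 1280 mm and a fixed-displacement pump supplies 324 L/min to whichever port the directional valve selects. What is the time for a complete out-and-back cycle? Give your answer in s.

Cap-side area A_cap = π/4 × (124 mm)² = 12080 mm^2
Rod-side annular area A_ann = π/4 × (124² − 84.2²) = 6508 mm^2
t_ext = A_cap·L/Q = 2.863 s
t_ret = A_ann·L/Q = 1.543 s
t_cycle = t_ext + t_ret

t ≈ 4.41 s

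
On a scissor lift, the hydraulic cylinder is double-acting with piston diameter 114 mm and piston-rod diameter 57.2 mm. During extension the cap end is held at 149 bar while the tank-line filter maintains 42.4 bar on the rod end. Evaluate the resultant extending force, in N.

F ≈ 1.20e5 N

Cap-side area A_cap = π/4 × (114 mm)² = 10210 mm^2
Rod-side annular area A_ann = π/4 × (114² − 57.2²) = 7637 mm^2
Net thrust = P_cap·A_cap − P_rod·A_ann = 1.521e5 N − 32380 N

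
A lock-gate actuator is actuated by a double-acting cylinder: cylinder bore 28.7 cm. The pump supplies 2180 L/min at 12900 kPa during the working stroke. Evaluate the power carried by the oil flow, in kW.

Hydraulic power = P × Q

W ≈ 469 kW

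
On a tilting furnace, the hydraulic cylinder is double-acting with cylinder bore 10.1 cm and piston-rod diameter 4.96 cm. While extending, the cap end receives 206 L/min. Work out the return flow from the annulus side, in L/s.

Cap-side area A_cap = π/4 × (10.1 cm)² = 80.12 cm^2
Rod-side annular area A_ann = π/4 × (10.1² − 4.96²) = 60.80 cm^2
Piston speed v = Q_in/A_cap; rod-end outflow Q_out = v × A_ann = Q_in × A_ann/A_cap.

Q_out ≈ 2.61 L/s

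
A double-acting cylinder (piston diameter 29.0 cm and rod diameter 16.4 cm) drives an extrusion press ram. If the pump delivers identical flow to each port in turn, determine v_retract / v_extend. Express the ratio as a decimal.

Cap-side area A_cap = π/4 × (29.0 cm)² = 660.5 cm^2
Rod-side annular area A_ann = π/4 × (29.0² − 16.4²) = 449.3 cm^2
For equal Q, v ∝ 1/A, so v_ret/v_ext = A_cap/A_ann.

v_ret/v_ext ≈ 1.47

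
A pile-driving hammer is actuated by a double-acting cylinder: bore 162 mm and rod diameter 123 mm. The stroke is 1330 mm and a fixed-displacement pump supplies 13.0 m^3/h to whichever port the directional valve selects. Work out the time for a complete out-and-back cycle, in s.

t ≈ 10.8 s

Cap-side area A_cap = π/4 × (162 mm)² = 20610 mm^2
Rod-side annular area A_ann = π/4 × (162² − 123²) = 8730 mm^2
t_ext = A_cap·L/Q = 7.592 s
t_ret = A_ann·L/Q = 3.215 s
t_cycle = t_ext + t_ret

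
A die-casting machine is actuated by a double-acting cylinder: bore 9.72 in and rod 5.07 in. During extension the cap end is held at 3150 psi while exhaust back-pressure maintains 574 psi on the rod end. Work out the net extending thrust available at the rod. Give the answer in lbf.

F ≈ 2.03e5 lbf

Cap-side area A_cap = π/4 × (9.72 in)² = 74.20 in^2
Rod-side annular area A_ann = π/4 × (9.72² − 5.07²) = 54.01 in^2
Net thrust = P_cap·A_cap − P_rod·A_ann = 2.337e5 lbf − 31000 lbf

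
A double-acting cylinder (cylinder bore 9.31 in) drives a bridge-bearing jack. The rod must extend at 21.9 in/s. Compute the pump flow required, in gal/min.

Q ≈ 387 gal/min

Cap-side area A_cap = π/4 × (9.31 in)² = 68.08 in^2
Q = A × v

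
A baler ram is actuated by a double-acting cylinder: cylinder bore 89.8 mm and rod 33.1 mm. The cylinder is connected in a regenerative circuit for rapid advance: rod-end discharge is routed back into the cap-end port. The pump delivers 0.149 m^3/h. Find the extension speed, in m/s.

In regeneration the rod-end outflow joins the pump flow into the cap end, so the net volume the pump must supply per unit advance equals the rod cross-section area.
Rod cross-section A_rod = π/4 × (33.1 mm)² = 860.5 mm^2
v = Q_pump / A_rod

v ≈ 0.0481 m/s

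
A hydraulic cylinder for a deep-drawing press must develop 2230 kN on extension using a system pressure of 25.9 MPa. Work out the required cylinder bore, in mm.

D ≈ 331 mm

Extension force acts on the full piston face: F = P × (π/4)D².
D = √(4F / (πP)) = √(4 × 2230 kN / (π × 25.9 MPa))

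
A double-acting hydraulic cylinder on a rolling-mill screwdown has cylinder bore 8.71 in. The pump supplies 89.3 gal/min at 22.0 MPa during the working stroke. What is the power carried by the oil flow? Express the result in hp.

W ≈ 166 hp

Hydraulic power = P × Q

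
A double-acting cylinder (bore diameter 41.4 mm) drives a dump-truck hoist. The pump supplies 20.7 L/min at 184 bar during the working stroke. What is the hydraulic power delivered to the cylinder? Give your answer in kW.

Hydraulic power = P × Q

W ≈ 6.35 kW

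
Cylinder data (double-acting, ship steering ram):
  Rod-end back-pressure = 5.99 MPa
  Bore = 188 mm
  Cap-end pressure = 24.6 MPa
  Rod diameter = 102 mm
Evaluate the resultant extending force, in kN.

F ≈ 566 kN

Cap-side area A_cap = π/4 × (188 mm)² = 27760 mm^2
Rod-side annular area A_ann = π/4 × (188² − 102²) = 19590 mm^2
Net thrust = P_cap·A_cap − P_rod·A_ann = 682.9 kN − 117.3 kN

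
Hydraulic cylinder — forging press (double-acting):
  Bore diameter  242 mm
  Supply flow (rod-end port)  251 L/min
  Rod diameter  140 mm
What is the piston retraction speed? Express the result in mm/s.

Rod-side annular area A_ann = π/4 × (242² − 140²) = 30600 mm^2
Flow into the rod-end port fills the annular volume.
v = Q / A

v ≈ 137 mm/s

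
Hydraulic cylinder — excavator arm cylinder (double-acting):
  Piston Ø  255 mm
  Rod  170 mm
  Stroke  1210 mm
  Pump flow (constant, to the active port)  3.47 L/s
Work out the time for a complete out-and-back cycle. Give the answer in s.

Cap-side area A_cap = π/4 × (255 mm)² = 51070 mm^2
Rod-side annular area A_ann = π/4 × (255² − 170²) = 28370 mm^2
t_ext = A_cap·L/Q = 17.81 s
t_ret = A_ann·L/Q = 9.894 s
t_cycle = t_ext + t_ret

t ≈ 27.7 s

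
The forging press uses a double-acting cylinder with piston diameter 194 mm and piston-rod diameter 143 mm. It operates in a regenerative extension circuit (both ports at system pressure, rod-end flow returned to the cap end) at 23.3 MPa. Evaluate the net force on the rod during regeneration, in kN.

F ≈ 374 kN

With equal pressure on both faces, forces on the annular region cancel; the net push is pressure × rod cross-section.
Rod cross-section A_rod = π/4 × (143 mm)² = 16060 mm^2
F = P × A_rod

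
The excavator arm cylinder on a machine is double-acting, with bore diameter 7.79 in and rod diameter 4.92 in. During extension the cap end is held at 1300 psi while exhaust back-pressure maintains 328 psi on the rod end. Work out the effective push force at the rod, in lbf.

Cap-side area A_cap = π/4 × (7.79 in)² = 47.66 in^2
Rod-side annular area A_ann = π/4 × (7.79² − 4.92²) = 28.65 in^2
Net thrust = P_cap·A_cap − P_rod·A_ann = 61960 lbf − 9397 lbf

F ≈ 52600 lbf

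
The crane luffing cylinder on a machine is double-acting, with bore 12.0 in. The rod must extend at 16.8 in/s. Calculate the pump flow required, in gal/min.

Cap-side area A_cap = π/4 × (12.0 in)² = 113.1 in^2
Q = A × v

Q ≈ 494 gal/min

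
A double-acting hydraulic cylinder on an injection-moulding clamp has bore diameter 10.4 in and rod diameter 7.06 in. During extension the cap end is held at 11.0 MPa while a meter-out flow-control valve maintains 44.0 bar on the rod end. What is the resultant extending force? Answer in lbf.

Cap-side area A_cap = π/4 × (10.4 in)² = 84.95 in^2
Rod-side annular area A_ann = π/4 × (10.4² − 7.06²) = 45.80 in^2
Net thrust = P_cap·A_cap − P_rod·A_ann = 1.355e5 lbf − 29230 lbf

F ≈ 1.06e5 lbf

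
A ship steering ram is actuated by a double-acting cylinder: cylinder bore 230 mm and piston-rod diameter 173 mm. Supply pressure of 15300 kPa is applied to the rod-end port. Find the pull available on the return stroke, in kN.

F ≈ 276 kN

Rod-side annular area A_ann = π/4 × (230² − 173²) = 18040 mm^2
On retraction the pressure acts on the annular area (bore minus rod).
F = P × A_ann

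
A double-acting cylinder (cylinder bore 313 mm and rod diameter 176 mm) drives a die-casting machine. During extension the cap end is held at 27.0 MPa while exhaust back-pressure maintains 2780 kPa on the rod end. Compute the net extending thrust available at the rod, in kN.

F ≈ 1930 kN

Cap-side area A_cap = π/4 × (313 mm)² = 76940 mm^2
Rod-side annular area A_ann = π/4 × (313² − 176²) = 52620 mm^2
Net thrust = P_cap·A_cap − P_rod·A_ann = 2078 kN − 146.3 kN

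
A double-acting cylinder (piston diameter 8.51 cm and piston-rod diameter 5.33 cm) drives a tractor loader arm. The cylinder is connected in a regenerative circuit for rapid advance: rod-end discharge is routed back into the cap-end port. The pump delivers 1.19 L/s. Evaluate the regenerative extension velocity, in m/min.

In regeneration the rod-end outflow joins the pump flow into the cap end, so the net volume the pump must supply per unit advance equals the rod cross-section area.
Rod cross-section A_rod = π/4 × (5.33 cm)² = 22.31 cm^2
v = Q_pump / A_rod

v ≈ 32.0 m/min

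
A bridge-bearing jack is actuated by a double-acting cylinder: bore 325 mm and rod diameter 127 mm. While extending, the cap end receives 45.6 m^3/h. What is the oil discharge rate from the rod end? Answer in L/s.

Cap-side area A_cap = π/4 × (325 mm)² = 82960 mm^2
Rod-side annular area A_ann = π/4 × (325² − 127²) = 70290 mm^2
Piston speed v = Q_in/A_cap; rod-end outflow Q_out = v × A_ann = Q_in × A_ann/A_cap.

Q_out ≈ 10.7 L/s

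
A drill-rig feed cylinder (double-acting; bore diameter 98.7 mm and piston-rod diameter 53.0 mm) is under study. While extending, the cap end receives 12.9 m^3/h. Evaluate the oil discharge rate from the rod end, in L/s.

Q_out ≈ 2.55 L/s

Cap-side area A_cap = π/4 × (98.7 mm)² = 7651 mm^2
Rod-side annular area A_ann = π/4 × (98.7² − 53.0²) = 5445 mm^2
Piston speed v = Q_in/A_cap; rod-end outflow Q_out = v × A_ann = Q_in × A_ann/A_cap.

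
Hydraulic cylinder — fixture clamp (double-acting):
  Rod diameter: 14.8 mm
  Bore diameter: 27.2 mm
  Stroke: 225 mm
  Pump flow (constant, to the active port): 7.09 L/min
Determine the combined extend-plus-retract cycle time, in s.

Cap-side area A_cap = π/4 × (27.2 mm)² = 581.1 mm^2
Rod-side annular area A_ann = π/4 × (27.2² − 14.8²) = 409.0 mm^2
t_ext = A_cap·L/Q = 1.106 s
t_ret = A_ann·L/Q = 0.7788 s
t_cycle = t_ext + t_ret

t ≈ 1.89 s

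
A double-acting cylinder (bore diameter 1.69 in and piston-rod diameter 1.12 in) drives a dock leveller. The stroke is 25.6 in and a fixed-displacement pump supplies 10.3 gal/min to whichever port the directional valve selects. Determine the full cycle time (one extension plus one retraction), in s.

t ≈ 2.26 s

Cap-side area A_cap = π/4 × (1.69 in)² = 2.243 in^2
Rod-side annular area A_ann = π/4 × (1.69² − 1.12²) = 1.258 in^2
t_ext = A_cap·L/Q = 1.448 s
t_ret = A_ann·L/Q = 0.8121 s
t_cycle = t_ext + t_ret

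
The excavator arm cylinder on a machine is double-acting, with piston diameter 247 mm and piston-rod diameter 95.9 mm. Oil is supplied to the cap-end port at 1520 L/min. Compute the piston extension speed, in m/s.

v ≈ 0.529 m/s

Cap-side area A_cap = π/4 × (247 mm)² = 47920 mm^2
v = Q / A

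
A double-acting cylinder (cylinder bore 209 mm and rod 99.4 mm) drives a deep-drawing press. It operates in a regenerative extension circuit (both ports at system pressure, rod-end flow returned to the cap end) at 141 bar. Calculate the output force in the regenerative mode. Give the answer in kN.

F ≈ 109 kN

With equal pressure on both faces, forces on the annular region cancel; the net push is pressure × rod cross-section.
Rod cross-section A_rod = π/4 × (99.4 mm)² = 7760 mm^2
F = P × A_rod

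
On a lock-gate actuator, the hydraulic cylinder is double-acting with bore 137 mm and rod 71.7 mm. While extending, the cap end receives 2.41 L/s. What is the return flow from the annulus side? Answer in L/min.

Cap-side area A_cap = π/4 × (137 mm)² = 14740 mm^2
Rod-side annular area A_ann = π/4 × (137² − 71.7²) = 10700 mm^2
Piston speed v = Q_in/A_cap; rod-end outflow Q_out = v × A_ann = Q_in × A_ann/A_cap.

Q_out ≈ 105 L/min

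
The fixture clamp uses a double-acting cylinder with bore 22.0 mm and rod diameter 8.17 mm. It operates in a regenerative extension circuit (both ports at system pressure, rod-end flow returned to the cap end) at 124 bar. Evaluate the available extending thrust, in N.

F ≈ 650 N

With equal pressure on both faces, forces on the annular region cancel; the net push is pressure × rod cross-section.
Rod cross-section A_rod = π/4 × (8.17 mm)² = 52.42 mm^2
F = P × A_rod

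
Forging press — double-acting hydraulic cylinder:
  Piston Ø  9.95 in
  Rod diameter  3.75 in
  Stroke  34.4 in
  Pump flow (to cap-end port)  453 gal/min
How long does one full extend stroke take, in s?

Cap-side area A_cap = π/4 × (9.95 in)² = 77.76 in^2
Swept volume V = A × L; t = V / Q = A·L / Q

t ≈ 1.53 s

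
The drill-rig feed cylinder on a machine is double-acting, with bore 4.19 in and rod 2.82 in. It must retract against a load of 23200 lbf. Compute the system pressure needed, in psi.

P ≈ 3080 psi

Rod-side annular area A_ann = π/4 × (4.19² − 2.82²) = 7.543 in^2
Retraction: pressure acts on the annular area.
P = F / A = 23200 lbf / A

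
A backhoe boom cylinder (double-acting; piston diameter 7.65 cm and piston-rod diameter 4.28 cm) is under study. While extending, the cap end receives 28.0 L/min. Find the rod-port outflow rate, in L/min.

Q_out ≈ 19.2 L/min

Cap-side area A_cap = π/4 × (7.65 cm)² = 45.96 cm^2
Rod-side annular area A_ann = π/4 × (7.65² − 4.28²) = 31.58 cm^2
Piston speed v = Q_in/A_cap; rod-end outflow Q_out = v × A_ann = Q_in × A_ann/A_cap.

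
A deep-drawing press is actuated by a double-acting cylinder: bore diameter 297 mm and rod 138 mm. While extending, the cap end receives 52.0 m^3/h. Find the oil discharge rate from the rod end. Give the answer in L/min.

Q_out ≈ 680 L/min

Cap-side area A_cap = π/4 × (297 mm)² = 69280 mm^2
Rod-side annular area A_ann = π/4 × (297² − 138²) = 54320 mm^2
Piston speed v = Q_in/A_cap; rod-end outflow Q_out = v × A_ann = Q_in × A_ann/A_cap.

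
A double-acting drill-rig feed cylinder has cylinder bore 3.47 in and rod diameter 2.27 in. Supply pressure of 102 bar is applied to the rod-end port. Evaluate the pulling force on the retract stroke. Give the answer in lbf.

F ≈ 8000 lbf

Rod-side annular area A_ann = π/4 × (3.47² − 2.27²) = 5.410 in^2
On retraction the pressure acts on the annular area (bore minus rod).
F = P × A_ann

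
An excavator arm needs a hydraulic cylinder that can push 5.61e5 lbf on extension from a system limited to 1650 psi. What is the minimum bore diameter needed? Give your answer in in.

Extension force acts on the full piston face: F = P × (π/4)D².
D = √(4F / (πP)) = √(4 × 5.61e5 lbf / (π × 1650 psi))

D ≈ 20.8 in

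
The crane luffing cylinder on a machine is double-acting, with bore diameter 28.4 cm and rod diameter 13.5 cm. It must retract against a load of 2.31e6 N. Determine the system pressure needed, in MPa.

P ≈ 47.1 MPa

Rod-side annular area A_ann = π/4 × (28.4² − 13.5²) = 490.3 cm^2
Retraction: pressure acts on the annular area.
P = F / A = 2.31e6 N / A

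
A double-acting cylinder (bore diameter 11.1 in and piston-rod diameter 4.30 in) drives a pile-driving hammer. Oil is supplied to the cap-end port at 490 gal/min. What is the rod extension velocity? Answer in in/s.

v ≈ 19.5 in/s

Cap-side area A_cap = π/4 × (11.1 in)² = 96.77 in^2
v = Q / A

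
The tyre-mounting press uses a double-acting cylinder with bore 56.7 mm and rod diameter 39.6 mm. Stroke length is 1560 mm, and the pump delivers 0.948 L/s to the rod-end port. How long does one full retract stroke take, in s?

Rod-side annular area A_ann = π/4 × (56.7² − 39.6²) = 1293 mm^2
Swept volume V = A × L; t = V / Q = A·L / Q

t ≈ 2.13 s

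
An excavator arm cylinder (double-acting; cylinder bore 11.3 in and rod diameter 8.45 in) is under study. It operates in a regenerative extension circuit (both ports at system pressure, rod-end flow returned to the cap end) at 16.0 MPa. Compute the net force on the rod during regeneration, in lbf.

F ≈ 1.30e5 lbf

With equal pressure on both faces, forces on the annular region cancel; the net push is pressure × rod cross-section.
Rod cross-section A_rod = π/4 × (8.45 in)² = 56.08 in^2
F = P × A_rod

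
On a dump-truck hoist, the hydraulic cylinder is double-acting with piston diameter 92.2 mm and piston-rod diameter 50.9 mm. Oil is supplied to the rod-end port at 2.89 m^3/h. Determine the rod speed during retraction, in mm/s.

v ≈ 173 mm/s

Rod-side annular area A_ann = π/4 × (92.2² − 50.9²) = 4642 mm^2
Flow into the rod-end port fills the annular volume.
v = Q / A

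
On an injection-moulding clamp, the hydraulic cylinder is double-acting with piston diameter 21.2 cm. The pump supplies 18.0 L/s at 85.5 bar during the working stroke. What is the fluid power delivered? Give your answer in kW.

W ≈ 154 kW

Hydraulic power = P × Q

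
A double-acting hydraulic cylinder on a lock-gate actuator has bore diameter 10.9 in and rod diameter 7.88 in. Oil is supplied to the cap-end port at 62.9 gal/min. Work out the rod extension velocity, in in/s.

v ≈ 2.60 in/s

Cap-side area A_cap = π/4 × (10.9 in)² = 93.31 in^2
v = Q / A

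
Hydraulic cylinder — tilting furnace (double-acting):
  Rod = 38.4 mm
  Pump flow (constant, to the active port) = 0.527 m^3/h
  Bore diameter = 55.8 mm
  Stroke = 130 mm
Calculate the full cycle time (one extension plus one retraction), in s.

t ≈ 3.31 s

Cap-side area A_cap = π/4 × (55.8 mm)² = 2445 mm^2
Rod-side annular area A_ann = π/4 × (55.8² − 38.4²) = 1287 mm^2
t_ext = A_cap·L/Q = 2.172 s
t_ret = A_ann·L/Q = 1.143 s
t_cycle = t_ext + t_ret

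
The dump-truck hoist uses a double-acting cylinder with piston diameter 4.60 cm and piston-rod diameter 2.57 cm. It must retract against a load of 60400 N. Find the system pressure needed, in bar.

Rod-side annular area A_ann = π/4 × (4.60² − 2.57²) = 11.43 cm^2
Retraction: pressure acts on the annular area.
P = F / A = 60400 N / A

P ≈ 528 bar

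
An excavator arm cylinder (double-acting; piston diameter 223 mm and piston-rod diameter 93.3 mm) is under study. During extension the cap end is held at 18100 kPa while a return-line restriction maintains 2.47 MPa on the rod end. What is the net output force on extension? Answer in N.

F ≈ 6.27e5 N

Cap-side area A_cap = π/4 × (223 mm)² = 39060 mm^2
Rod-side annular area A_ann = π/4 × (223² − 93.3²) = 32220 mm^2
Net thrust = P_cap·A_cap − P_rod·A_ann = 7.069e5 N − 79580 N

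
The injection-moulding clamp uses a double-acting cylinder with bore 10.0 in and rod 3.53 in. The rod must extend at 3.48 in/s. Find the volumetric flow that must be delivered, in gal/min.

Q ≈ 71.0 gal/min

Cap-side area A_cap = π/4 × (10.0 in)² = 78.54 in^2
Q = A × v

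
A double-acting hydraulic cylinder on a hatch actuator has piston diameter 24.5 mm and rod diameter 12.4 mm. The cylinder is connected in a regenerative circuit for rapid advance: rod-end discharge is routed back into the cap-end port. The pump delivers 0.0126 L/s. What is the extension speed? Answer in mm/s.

In regeneration the rod-end outflow joins the pump flow into the cap end, so the net volume the pump must supply per unit advance equals the rod cross-section area.
Rod cross-section A_rod = π/4 × (12.4 mm)² = 120.8 mm^2
v = Q_pump / A_rod

v ≈ 104 mm/s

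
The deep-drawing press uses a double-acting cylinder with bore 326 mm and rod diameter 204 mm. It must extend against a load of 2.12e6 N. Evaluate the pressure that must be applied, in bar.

Cap-side area A_cap = π/4 × (326 mm)² = 83470 mm^2
P = F / A = 2.12e6 N / A

P ≈ 254 bar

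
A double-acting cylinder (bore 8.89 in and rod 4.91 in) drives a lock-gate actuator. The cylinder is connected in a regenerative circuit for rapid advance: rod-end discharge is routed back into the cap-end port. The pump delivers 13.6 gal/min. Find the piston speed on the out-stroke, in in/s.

v ≈ 2.77 in/s

In regeneration the rod-end outflow joins the pump flow into the cap end, so the net volume the pump must supply per unit advance equals the rod cross-section area.
Rod cross-section A_rod = π/4 × (4.91 in)² = 18.93 in^2
v = Q_pump / A_rod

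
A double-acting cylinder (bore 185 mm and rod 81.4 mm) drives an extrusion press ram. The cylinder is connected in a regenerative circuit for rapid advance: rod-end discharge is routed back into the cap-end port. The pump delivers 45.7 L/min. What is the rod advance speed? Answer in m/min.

v ≈ 8.78 m/min

In regeneration the rod-end outflow joins the pump flow into the cap end, so the net volume the pump must supply per unit advance equals the rod cross-section area.
Rod cross-section A_rod = π/4 × (81.4 mm)² = 5204 mm^2
v = Q_pump / A_rod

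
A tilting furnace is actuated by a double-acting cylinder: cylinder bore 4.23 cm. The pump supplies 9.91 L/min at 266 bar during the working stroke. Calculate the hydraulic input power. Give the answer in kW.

W ≈ 4.39 kW

Hydraulic power = P × Q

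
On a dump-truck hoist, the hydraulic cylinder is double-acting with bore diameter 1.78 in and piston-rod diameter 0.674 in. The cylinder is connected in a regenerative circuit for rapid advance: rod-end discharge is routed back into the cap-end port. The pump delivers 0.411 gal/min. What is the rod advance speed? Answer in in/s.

v ≈ 4.43 in/s

In regeneration the rod-end outflow joins the pump flow into the cap end, so the net volume the pump must supply per unit advance equals the rod cross-section area.
Rod cross-section A_rod = π/4 × (0.674 in)² = 0.3568 in^2
v = Q_pump / A_rod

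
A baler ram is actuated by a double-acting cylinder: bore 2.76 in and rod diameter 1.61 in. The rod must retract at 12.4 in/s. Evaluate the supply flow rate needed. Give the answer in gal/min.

Rod-side annular area A_ann = π/4 × (2.76² − 1.61²) = 3.947 in^2
Q = A × v

Q ≈ 12.7 gal/min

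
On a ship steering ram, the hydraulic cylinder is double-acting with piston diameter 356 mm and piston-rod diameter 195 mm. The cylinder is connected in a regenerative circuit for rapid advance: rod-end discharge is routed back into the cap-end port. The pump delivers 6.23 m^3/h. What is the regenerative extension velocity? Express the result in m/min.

v ≈ 3.48 m/min

In regeneration the rod-end outflow joins the pump flow into the cap end, so the net volume the pump must supply per unit advance equals the rod cross-section area.
Rod cross-section A_rod = π/4 × (195 mm)² = 29860 mm^2
v = Q_pump / A_rod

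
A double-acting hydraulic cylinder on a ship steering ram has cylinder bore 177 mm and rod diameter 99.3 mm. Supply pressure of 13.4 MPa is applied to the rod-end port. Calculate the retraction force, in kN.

F ≈ 226 kN

Rod-side annular area A_ann = π/4 × (177² − 99.3²) = 16860 mm^2
On retraction the pressure acts on the annular area (bore minus rod).
F = P × A_ann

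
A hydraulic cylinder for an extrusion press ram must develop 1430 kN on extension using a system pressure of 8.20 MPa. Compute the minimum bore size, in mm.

Extension force acts on the full piston face: F = P × (π/4)D².
D = √(4F / (πP)) = √(4 × 1430 kN / (π × 8.20 MPa))

D ≈ 471 mm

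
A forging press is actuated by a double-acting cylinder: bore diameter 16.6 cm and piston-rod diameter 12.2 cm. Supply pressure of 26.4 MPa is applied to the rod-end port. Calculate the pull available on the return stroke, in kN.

Rod-side annular area A_ann = π/4 × (16.6² − 12.2²) = 99.53 cm^2
On retraction the pressure acts on the annular area (bore minus rod).
F = P × A_ann

F ≈ 263 kN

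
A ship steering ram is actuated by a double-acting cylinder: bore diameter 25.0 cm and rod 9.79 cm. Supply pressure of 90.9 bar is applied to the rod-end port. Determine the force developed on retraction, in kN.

F ≈ 378 kN

Rod-side annular area A_ann = π/4 × (25.0² − 9.79²) = 415.6 cm^2
On retraction the pressure acts on the annular area (bore minus rod).
F = P × A_ann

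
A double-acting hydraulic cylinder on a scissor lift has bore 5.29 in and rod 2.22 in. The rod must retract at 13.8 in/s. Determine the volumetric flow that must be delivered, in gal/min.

Rod-side annular area A_ann = π/4 × (5.29² − 2.22²) = 18.11 in^2
Q = A × v

Q ≈ 64.9 gal/min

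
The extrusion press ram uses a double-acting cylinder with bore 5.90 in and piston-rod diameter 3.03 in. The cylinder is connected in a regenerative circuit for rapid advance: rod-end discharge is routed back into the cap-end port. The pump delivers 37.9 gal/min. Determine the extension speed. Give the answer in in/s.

In regeneration the rod-end outflow joins the pump flow into the cap end, so the net volume the pump must supply per unit advance equals the rod cross-section area.
Rod cross-section A_rod = π/4 × (3.03 in)² = 7.211 in^2
v = Q_pump / A_rod

v ≈ 20.2 in/s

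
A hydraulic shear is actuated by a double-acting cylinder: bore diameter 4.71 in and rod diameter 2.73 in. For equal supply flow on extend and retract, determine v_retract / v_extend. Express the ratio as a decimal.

Cap-side area A_cap = π/4 × (4.71 in)² = 17.42 in^2
Rod-side annular area A_ann = π/4 × (4.71² − 2.73²) = 11.57 in^2
For equal Q, v ∝ 1/A, so v_ret/v_ext = A_cap/A_ann.

v_ret/v_ext ≈ 1.51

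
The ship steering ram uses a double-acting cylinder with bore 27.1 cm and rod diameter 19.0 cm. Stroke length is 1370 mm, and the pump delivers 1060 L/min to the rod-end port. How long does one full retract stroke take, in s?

t ≈ 2.27 s

Rod-side annular area A_ann = π/4 × (27.1² − 19.0²) = 293.3 cm^2
Swept volume V = A × L; t = V / Q = A·L / Q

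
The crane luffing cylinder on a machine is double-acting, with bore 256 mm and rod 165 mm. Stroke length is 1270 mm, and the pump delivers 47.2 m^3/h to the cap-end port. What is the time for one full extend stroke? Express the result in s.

Cap-side area A_cap = π/4 × (256 mm)² = 51470 mm^2
Swept volume V = A × L; t = V / Q = A·L / Q

t ≈ 4.99 s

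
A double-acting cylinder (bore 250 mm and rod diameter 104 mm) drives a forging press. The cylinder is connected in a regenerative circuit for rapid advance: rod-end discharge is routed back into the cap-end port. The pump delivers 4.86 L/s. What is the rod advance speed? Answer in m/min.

v ≈ 34.3 m/min

In regeneration the rod-end outflow joins the pump flow into the cap end, so the net volume the pump must supply per unit advance equals the rod cross-section area.
Rod cross-section A_rod = π/4 × (104 mm)² = 8495 mm^2
v = Q_pump / A_rod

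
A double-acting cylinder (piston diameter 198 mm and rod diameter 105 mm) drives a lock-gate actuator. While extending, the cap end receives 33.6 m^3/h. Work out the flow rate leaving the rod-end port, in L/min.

Cap-side area A_cap = π/4 × (198 mm)² = 30790 mm^2
Rod-side annular area A_ann = π/4 × (198² − 105²) = 22130 mm^2
Piston speed v = Q_in/A_cap; rod-end outflow Q_out = v × A_ann = Q_in × A_ann/A_cap.

Q_out ≈ 403 L/min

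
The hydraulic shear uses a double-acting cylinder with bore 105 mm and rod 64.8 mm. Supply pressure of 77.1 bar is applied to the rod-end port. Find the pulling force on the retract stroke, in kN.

F ≈ 41.3 kN

Rod-side annular area A_ann = π/4 × (105² − 64.8²) = 5361 mm^2
On retraction the pressure acts on the annular area (bore minus rod).
F = P × A_ann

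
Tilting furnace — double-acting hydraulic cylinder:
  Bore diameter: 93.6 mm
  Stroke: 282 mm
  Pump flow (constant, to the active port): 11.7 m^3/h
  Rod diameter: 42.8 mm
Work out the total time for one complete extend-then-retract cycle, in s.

t ≈ 1.07 s

Cap-side area A_cap = π/4 × (93.6 mm)² = 6881 mm^2
Rod-side annular area A_ann = π/4 × (93.6² − 42.8²) = 5442 mm^2
t_ext = A_cap·L/Q = 0.5970 s
t_ret = A_ann·L/Q = 0.4722 s
t_cycle = t_ext + t_ret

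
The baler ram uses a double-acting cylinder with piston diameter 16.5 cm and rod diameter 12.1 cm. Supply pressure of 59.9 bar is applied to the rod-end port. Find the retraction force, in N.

F ≈ 59200 N

Rod-side annular area A_ann = π/4 × (16.5² − 12.1²) = 98.83 cm^2
On retraction the pressure acts on the annular area (bore minus rod).
F = P × A_ann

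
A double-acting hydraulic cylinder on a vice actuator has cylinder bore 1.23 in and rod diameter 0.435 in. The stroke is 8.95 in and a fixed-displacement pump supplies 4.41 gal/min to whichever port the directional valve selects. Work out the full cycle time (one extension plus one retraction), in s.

Cap-side area A_cap = π/4 × (1.23 in)² = 1.188 in^2
Rod-side annular area A_ann = π/4 × (1.23² − 0.435²) = 1.040 in^2
t_ext = A_cap·L/Q = 0.6264 s
t_ret = A_ann·L/Q = 0.5480 s
t_cycle = t_ext + t_ret

t ≈ 1.17 s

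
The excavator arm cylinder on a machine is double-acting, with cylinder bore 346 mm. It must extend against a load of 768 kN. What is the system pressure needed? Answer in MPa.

P ≈ 8.17 MPa

Cap-side area A_cap = π/4 × (346 mm)² = 94020 mm^2
P = F / A = 768 kN / A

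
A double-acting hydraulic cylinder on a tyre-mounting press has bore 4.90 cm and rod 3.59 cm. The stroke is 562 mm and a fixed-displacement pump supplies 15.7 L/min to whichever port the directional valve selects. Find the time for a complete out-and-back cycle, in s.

Cap-side area A_cap = π/4 × (4.90 cm)² = 18.86 cm^2
Rod-side annular area A_ann = π/4 × (4.90² − 3.59²) = 8.735 cm^2
t_ext = A_cap·L/Q = 4.050 s
t_ret = A_ann·L/Q = 1.876 s
t_cycle = t_ext + t_ret

t ≈ 5.93 s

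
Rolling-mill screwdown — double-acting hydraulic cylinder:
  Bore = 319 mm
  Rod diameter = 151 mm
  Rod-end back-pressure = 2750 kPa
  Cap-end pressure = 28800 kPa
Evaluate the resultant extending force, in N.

F ≈ 2.13e6 N

Cap-side area A_cap = π/4 × (319 mm)² = 79920 mm^2
Rod-side annular area A_ann = π/4 × (319² − 151²) = 62020 mm^2
Net thrust = P_cap·A_cap − P_rod·A_ann = 2.302e6 N − 1.705e5 N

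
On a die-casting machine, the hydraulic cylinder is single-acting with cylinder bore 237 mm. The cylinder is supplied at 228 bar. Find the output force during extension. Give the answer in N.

F ≈ 1.01e6 N

Cap-side area A_cap = π/4 × (237 mm)² = 44120 mm^2
F = P × A_cap = 228 bar × A_cap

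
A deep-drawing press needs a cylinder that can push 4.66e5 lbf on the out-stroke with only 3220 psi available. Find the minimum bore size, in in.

D ≈ 13.6 in

Extension force acts on the full piston face: F = P × (π/4)D².
D = √(4F / (πP)) = √(4 × 4.66e5 lbf / (π × 3220 psi))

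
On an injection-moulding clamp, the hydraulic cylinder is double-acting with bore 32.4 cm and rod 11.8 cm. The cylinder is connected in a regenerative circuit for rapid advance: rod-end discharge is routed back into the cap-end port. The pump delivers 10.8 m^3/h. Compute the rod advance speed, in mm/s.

v ≈ 274 mm/s

In regeneration the rod-end outflow joins the pump flow into the cap end, so the net volume the pump must supply per unit advance equals the rod cross-section area.
Rod cross-section A_rod = π/4 × (11.8 cm)² = 109.4 cm^2
v = Q_pump / A_rod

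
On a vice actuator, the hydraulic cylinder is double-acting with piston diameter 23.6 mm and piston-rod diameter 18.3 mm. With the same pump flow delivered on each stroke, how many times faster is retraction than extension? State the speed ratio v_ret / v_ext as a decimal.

Cap-side area A_cap = π/4 × (23.6 mm)² = 437.4 mm^2
Rod-side annular area A_ann = π/4 × (23.6² − 18.3²) = 174.4 mm^2
For equal Q, v ∝ 1/A, so v_ret/v_ext = A_cap/A_ann.

v_ret/v_ext ≈ 2.51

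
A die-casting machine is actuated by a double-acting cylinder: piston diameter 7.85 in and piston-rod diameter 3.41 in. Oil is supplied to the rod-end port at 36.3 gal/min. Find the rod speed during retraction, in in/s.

Rod-side annular area A_ann = π/4 × (7.85² − 3.41²) = 39.27 in^2
Flow into the rod-end port fills the annular volume.
v = Q / A

v ≈ 3.56 in/s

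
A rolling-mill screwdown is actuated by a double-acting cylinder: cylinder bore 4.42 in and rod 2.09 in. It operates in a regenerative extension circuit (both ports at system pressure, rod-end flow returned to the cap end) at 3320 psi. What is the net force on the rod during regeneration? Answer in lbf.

F ≈ 11400 lbf

With equal pressure on both faces, forces on the annular region cancel; the net push is pressure × rod cross-section.
Rod cross-section A_rod = π/4 × (2.09 in)² = 3.431 in^2
F = P × A_rod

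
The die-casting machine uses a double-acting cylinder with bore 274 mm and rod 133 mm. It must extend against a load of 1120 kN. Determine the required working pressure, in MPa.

Cap-side area A_cap = π/4 × (274 mm)² = 58960 mm^2
P = F / A = 1120 kN / A

P ≈ 19.0 MPa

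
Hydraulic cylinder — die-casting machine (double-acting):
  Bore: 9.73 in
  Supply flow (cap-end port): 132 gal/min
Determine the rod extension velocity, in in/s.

Cap-side area A_cap = π/4 × (9.73 in)² = 74.36 in^2
v = Q / A

v ≈ 6.83 in/s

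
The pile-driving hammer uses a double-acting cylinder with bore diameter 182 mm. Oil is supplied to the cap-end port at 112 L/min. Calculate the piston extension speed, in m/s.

v ≈ 0.0718 m/s

Cap-side area A_cap = π/4 × (182 mm)² = 26020 mm^2
v = Q / A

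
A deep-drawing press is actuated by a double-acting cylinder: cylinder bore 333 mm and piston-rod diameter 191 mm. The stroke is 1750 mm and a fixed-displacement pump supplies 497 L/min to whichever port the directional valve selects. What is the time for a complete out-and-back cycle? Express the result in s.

Cap-side area A_cap = π/4 × (333 mm)² = 87090 mm^2
Rod-side annular area A_ann = π/4 × (333² − 191²) = 58440 mm^2
t_ext = A_cap·L/Q = 18.40 s
t_ret = A_ann·L/Q = 12.35 s
t_cycle = t_ext + t_ret

t ≈ 30.7 s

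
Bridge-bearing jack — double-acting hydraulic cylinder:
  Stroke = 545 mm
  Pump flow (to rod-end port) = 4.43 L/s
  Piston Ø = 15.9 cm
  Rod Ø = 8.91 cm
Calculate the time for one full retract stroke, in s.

t ≈ 1.68 s

Rod-side annular area A_ann = π/4 × (15.9² − 8.91²) = 136.2 cm^2
Swept volume V = A × L; t = V / Q = A·L / Q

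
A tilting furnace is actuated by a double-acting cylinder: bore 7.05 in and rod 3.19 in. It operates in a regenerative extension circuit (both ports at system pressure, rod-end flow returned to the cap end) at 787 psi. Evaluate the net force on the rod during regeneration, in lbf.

With equal pressure on both faces, forces on the annular region cancel; the net push is pressure × rod cross-section.
Rod cross-section A_rod = π/4 × (3.19 in)² = 7.992 in^2
F = P × A_rod

F ≈ 6290 lbf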